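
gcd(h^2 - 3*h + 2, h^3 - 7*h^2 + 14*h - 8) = h^2 - 3*h + 2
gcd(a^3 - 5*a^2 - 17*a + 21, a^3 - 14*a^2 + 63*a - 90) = 1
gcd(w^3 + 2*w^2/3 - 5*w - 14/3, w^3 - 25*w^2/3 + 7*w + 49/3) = w^2 - 4*w/3 - 7/3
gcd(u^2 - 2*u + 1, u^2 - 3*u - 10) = 1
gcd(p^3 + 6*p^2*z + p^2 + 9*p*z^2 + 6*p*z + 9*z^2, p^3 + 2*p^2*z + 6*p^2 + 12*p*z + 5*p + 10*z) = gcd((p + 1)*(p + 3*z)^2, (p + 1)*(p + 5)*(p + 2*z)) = p + 1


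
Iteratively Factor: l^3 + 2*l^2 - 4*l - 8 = (l + 2)*(l^2 - 4) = (l - 2)*(l + 2)*(l + 2)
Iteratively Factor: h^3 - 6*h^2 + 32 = (h - 4)*(h^2 - 2*h - 8) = (h - 4)*(h + 2)*(h - 4)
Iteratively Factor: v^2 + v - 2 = (v + 2)*(v - 1)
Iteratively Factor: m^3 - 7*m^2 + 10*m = (m - 5)*(m^2 - 2*m) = m*(m - 5)*(m - 2)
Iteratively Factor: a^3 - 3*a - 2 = (a - 2)*(a^2 + 2*a + 1) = (a - 2)*(a + 1)*(a + 1)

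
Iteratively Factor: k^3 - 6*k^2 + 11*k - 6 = (k - 1)*(k^2 - 5*k + 6) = (k - 3)*(k - 1)*(k - 2)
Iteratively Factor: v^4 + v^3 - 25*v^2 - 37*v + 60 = (v + 3)*(v^3 - 2*v^2 - 19*v + 20) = (v - 5)*(v + 3)*(v^2 + 3*v - 4) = (v - 5)*(v + 3)*(v + 4)*(v - 1)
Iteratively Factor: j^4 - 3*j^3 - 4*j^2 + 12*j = (j - 2)*(j^3 - j^2 - 6*j) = (j - 2)*(j + 2)*(j^2 - 3*j) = j*(j - 2)*(j + 2)*(j - 3)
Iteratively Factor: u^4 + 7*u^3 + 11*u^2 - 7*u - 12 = (u + 1)*(u^3 + 6*u^2 + 5*u - 12) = (u + 1)*(u + 4)*(u^2 + 2*u - 3) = (u - 1)*(u + 1)*(u + 4)*(u + 3)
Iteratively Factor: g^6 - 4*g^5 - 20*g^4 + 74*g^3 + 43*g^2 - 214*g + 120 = (g + 2)*(g^5 - 6*g^4 - 8*g^3 + 90*g^2 - 137*g + 60) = (g - 3)*(g + 2)*(g^4 - 3*g^3 - 17*g^2 + 39*g - 20) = (g - 3)*(g - 1)*(g + 2)*(g^3 - 2*g^2 - 19*g + 20) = (g - 3)*(g - 1)*(g + 2)*(g + 4)*(g^2 - 6*g + 5) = (g - 5)*(g - 3)*(g - 1)*(g + 2)*(g + 4)*(g - 1)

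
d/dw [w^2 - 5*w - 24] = 2*w - 5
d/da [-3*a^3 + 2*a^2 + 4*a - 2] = -9*a^2 + 4*a + 4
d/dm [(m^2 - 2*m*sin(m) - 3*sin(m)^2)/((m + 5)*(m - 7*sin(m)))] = ((-m - 5)*(7*cos(m) - 1)*(-m^2 + 2*m*sin(m) + 3*sin(m)^2) + (m - 7*sin(m))*(2*m + 10)*(-m*cos(m) + m - sin(m) - 3*sin(2*m)/2) + (m - 7*sin(m))*(-m^2 + 2*m*sin(m) + 3*sin(m)^2))/((m + 5)^2*(m - 7*sin(m))^2)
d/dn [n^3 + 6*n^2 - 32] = 3*n*(n + 4)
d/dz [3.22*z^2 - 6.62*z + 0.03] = 6.44*z - 6.62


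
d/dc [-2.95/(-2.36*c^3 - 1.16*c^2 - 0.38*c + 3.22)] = (-20.886*c^2 - 6.844*c - 1.121)/(2.36*c^3 + 1.16*c^2 + 0.38*c - 3.22)^2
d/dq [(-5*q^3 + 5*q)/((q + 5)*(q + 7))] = 5*(-q^4 - 24*q^3 - 106*q^2 + 35)/(q^4 + 24*q^3 + 214*q^2 + 840*q + 1225)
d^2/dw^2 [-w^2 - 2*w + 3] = -2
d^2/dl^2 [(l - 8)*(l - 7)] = 2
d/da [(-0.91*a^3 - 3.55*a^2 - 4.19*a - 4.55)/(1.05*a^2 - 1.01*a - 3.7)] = (-0.9555*a^4 + 1.8382*a^3 + 18.086*a^2 + 35.825*a + 10.9075)/(1.1025*a^4 - 2.121*a^3 - 6.7499*a^2 + 7.474*a + 13.69)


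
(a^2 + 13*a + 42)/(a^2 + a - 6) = (a^2 + 13*a + 42)/(a^2 + a - 6)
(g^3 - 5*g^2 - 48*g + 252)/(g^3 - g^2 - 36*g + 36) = (g^2 + g - 42)/(g^2 + 5*g - 6)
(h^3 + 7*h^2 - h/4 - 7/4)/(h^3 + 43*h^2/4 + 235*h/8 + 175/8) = 2*(4*h^2 - 1)/(8*h^2 + 30*h + 25)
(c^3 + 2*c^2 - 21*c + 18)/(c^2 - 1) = (c^2 + 3*c - 18)/(c + 1)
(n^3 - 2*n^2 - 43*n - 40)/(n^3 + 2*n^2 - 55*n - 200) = (n + 1)/(n + 5)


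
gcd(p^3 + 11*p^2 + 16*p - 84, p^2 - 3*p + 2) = p - 2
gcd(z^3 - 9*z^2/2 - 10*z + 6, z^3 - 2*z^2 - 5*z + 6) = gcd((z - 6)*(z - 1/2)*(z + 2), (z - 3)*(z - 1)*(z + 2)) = z + 2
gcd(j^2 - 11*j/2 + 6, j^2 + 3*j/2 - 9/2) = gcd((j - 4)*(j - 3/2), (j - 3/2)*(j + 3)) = j - 3/2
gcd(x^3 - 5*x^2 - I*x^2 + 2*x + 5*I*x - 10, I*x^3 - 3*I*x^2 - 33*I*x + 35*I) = 1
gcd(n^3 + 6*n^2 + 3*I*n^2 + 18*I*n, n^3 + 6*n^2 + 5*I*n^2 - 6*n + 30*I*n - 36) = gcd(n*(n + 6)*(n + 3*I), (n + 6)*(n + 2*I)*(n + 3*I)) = n^2 + n*(6 + 3*I) + 18*I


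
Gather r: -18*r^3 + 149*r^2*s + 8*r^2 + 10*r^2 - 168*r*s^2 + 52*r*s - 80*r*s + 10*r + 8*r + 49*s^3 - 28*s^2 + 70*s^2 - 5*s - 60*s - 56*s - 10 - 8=-18*r^3 + r^2*(149*s + 18) + r*(-168*s^2 - 28*s + 18) + 49*s^3 + 42*s^2 - 121*s - 18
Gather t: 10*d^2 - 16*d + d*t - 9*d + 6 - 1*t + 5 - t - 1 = 10*d^2 - 25*d + t*(d - 2) + 10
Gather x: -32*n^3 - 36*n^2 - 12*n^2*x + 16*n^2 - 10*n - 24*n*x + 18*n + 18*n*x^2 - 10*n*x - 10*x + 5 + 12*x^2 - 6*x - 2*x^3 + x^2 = -32*n^3 - 20*n^2 + 8*n - 2*x^3 + x^2*(18*n + 13) + x*(-12*n^2 - 34*n - 16) + 5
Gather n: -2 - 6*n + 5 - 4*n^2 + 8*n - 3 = -4*n^2 + 2*n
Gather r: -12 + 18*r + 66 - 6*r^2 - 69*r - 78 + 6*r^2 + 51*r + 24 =0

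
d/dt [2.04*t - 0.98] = 2.04000000000000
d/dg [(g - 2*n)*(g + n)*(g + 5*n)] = 3*g^2 + 8*g*n - 7*n^2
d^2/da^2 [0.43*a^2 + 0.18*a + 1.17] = 0.860000000000000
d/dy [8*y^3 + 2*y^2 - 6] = 4*y*(6*y + 1)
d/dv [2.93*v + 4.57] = 2.93000000000000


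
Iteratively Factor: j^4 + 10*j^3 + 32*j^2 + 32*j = (j + 4)*(j^3 + 6*j^2 + 8*j) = j*(j + 4)*(j^2 + 6*j + 8) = j*(j + 4)^2*(j + 2)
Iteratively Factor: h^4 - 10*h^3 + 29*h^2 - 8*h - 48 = (h - 4)*(h^3 - 6*h^2 + 5*h + 12) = (h - 4)^2*(h^2 - 2*h - 3) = (h - 4)^2*(h - 3)*(h + 1)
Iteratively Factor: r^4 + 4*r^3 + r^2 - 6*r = (r)*(r^3 + 4*r^2 + r - 6) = r*(r + 3)*(r^2 + r - 2) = r*(r + 2)*(r + 3)*(r - 1)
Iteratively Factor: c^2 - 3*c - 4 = (c - 4)*(c + 1)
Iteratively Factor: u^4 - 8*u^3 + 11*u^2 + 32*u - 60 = (u - 5)*(u^3 - 3*u^2 - 4*u + 12) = (u - 5)*(u - 2)*(u^2 - u - 6) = (u - 5)*(u - 3)*(u - 2)*(u + 2)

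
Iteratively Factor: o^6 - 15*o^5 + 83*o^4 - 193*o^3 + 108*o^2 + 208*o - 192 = (o - 4)*(o^5 - 11*o^4 + 39*o^3 - 37*o^2 - 40*o + 48) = (o - 4)*(o - 1)*(o^4 - 10*o^3 + 29*o^2 - 8*o - 48) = (o - 4)*(o - 1)*(o + 1)*(o^3 - 11*o^2 + 40*o - 48) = (o - 4)^2*(o - 1)*(o + 1)*(o^2 - 7*o + 12) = (o - 4)^3*(o - 1)*(o + 1)*(o - 3)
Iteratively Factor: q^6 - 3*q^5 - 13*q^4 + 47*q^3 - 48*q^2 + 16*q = (q - 4)*(q^5 + q^4 - 9*q^3 + 11*q^2 - 4*q) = (q - 4)*(q - 1)*(q^4 + 2*q^3 - 7*q^2 + 4*q) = q*(q - 4)*(q - 1)*(q^3 + 2*q^2 - 7*q + 4) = q*(q - 4)*(q - 1)*(q + 4)*(q^2 - 2*q + 1) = q*(q - 4)*(q - 1)^2*(q + 4)*(q - 1)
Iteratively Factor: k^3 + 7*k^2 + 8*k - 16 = (k + 4)*(k^2 + 3*k - 4) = (k + 4)^2*(k - 1)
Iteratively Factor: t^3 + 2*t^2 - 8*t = (t + 4)*(t^2 - 2*t) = t*(t + 4)*(t - 2)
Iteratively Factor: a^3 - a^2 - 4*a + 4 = (a - 2)*(a^2 + a - 2) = (a - 2)*(a + 2)*(a - 1)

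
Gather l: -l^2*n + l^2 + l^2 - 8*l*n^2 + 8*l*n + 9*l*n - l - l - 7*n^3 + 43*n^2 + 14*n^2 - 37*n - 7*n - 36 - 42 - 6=l^2*(2 - n) + l*(-8*n^2 + 17*n - 2) - 7*n^3 + 57*n^2 - 44*n - 84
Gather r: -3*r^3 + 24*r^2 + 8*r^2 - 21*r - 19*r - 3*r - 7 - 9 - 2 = -3*r^3 + 32*r^2 - 43*r - 18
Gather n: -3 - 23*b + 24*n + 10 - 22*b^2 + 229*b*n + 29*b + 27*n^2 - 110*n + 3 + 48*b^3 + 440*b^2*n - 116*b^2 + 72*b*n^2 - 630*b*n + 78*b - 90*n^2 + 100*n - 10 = 48*b^3 - 138*b^2 + 84*b + n^2*(72*b - 63) + n*(440*b^2 - 401*b + 14)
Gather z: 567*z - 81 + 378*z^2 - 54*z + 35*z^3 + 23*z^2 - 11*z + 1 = 35*z^3 + 401*z^2 + 502*z - 80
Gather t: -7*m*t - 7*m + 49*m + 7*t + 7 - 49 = 42*m + t*(7 - 7*m) - 42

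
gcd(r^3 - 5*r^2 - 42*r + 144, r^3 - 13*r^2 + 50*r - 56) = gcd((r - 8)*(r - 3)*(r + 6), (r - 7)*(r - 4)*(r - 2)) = 1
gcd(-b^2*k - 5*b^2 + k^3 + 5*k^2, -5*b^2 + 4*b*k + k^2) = b - k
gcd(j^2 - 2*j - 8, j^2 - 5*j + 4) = j - 4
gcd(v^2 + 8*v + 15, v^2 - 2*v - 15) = v + 3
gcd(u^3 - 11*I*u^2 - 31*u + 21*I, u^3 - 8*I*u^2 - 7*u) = u^2 - 8*I*u - 7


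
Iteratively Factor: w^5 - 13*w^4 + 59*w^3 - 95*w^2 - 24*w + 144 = (w - 4)*(w^4 - 9*w^3 + 23*w^2 - 3*w - 36) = (w - 4)*(w - 3)*(w^3 - 6*w^2 + 5*w + 12) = (w - 4)*(w - 3)*(w + 1)*(w^2 - 7*w + 12) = (w - 4)^2*(w - 3)*(w + 1)*(w - 3)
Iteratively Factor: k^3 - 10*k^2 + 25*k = (k - 5)*(k^2 - 5*k) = (k - 5)^2*(k)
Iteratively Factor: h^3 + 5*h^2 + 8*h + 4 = (h + 2)*(h^2 + 3*h + 2) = (h + 2)^2*(h + 1)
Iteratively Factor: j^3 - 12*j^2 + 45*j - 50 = (j - 2)*(j^2 - 10*j + 25) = (j - 5)*(j - 2)*(j - 5)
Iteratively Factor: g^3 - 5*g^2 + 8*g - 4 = (g - 2)*(g^2 - 3*g + 2) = (g - 2)^2*(g - 1)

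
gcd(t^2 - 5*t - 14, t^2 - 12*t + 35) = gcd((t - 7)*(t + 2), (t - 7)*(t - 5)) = t - 7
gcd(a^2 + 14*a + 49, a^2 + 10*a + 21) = a + 7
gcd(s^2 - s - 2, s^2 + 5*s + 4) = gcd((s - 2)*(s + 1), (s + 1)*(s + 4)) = s + 1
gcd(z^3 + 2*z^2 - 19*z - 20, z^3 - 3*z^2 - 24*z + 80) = z^2 + z - 20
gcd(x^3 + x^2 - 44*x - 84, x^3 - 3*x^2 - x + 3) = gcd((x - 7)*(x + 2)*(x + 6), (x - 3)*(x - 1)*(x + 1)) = 1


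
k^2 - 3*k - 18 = (k - 6)*(k + 3)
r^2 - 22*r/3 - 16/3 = (r - 8)*(r + 2/3)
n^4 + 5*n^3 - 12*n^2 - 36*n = n*(n - 3)*(n + 2)*(n + 6)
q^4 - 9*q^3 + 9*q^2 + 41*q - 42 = (q - 7)*(q - 3)*(q - 1)*(q + 2)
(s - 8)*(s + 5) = s^2 - 3*s - 40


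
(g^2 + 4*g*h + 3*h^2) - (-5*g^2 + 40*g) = 6*g^2 + 4*g*h - 40*g + 3*h^2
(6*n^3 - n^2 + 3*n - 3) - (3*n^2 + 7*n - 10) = 6*n^3 - 4*n^2 - 4*n + 7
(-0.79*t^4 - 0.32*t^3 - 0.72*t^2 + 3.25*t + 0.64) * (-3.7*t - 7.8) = 2.923*t^5 + 7.346*t^4 + 5.16*t^3 - 6.409*t^2 - 27.718*t - 4.992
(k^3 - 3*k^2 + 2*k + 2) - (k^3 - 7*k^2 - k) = 4*k^2 + 3*k + 2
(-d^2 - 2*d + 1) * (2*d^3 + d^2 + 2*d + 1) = -2*d^5 - 5*d^4 - 2*d^3 - 4*d^2 + 1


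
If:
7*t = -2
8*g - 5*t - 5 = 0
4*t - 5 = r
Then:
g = 25/56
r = -43/7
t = -2/7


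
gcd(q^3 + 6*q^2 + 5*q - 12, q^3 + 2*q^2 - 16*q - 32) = q + 4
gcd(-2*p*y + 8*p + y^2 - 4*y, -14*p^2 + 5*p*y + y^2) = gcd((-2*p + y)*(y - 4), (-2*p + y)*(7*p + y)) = -2*p + y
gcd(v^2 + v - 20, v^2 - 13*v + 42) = 1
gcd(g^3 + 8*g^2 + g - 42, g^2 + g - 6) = g^2 + g - 6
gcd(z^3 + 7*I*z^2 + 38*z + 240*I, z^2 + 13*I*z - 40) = z^2 + 13*I*z - 40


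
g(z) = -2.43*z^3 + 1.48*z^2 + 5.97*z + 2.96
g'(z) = -7.29*z^2 + 2.96*z + 5.97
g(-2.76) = 48.85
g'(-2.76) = -57.73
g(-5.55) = 430.83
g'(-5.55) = -235.01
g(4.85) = -210.50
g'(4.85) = -151.15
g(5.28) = -281.95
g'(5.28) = -181.63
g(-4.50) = 227.50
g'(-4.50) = -154.97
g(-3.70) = 124.22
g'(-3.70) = -104.78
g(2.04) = 0.67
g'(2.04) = -18.33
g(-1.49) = 5.39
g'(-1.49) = -14.62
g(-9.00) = 1840.58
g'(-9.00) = -611.16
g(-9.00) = 1840.58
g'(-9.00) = -611.16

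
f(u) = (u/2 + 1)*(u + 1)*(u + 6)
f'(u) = (u/2 + 1)*(u + 1) + (u/2 + 1)*(u + 6) + (u + 1)*(u + 6)/2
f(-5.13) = 5.62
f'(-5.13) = 3.31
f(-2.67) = 1.86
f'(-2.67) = -3.34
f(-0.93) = 0.19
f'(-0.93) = 2.93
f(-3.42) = 4.43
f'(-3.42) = -3.24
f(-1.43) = -0.56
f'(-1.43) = 0.20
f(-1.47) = -0.56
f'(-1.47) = 0.01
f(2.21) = 55.48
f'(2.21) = 37.22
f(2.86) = 83.11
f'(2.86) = 48.01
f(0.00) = 6.00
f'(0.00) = 10.00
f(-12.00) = -330.00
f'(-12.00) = 118.00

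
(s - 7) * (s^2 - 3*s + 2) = s^3 - 10*s^2 + 23*s - 14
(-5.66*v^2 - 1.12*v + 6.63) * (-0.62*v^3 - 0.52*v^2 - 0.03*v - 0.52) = 3.5092*v^5 + 3.6376*v^4 - 3.3584*v^3 - 0.4708*v^2 + 0.3835*v - 3.4476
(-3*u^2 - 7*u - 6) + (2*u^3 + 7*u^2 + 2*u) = 2*u^3 + 4*u^2 - 5*u - 6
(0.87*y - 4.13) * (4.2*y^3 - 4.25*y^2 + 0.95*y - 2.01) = 3.654*y^4 - 21.0435*y^3 + 18.379*y^2 - 5.6722*y + 8.3013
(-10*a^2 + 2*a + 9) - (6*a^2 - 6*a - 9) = -16*a^2 + 8*a + 18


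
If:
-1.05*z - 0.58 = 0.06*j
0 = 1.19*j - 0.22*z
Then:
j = -0.10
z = -0.55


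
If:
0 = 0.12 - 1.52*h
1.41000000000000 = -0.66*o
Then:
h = 0.08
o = -2.14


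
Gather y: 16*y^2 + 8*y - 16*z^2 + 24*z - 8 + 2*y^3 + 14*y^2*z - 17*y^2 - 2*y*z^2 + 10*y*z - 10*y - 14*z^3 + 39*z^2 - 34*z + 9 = 2*y^3 + y^2*(14*z - 1) + y*(-2*z^2 + 10*z - 2) - 14*z^3 + 23*z^2 - 10*z + 1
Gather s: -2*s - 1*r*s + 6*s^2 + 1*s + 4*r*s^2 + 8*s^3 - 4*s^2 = 8*s^3 + s^2*(4*r + 2) + s*(-r - 1)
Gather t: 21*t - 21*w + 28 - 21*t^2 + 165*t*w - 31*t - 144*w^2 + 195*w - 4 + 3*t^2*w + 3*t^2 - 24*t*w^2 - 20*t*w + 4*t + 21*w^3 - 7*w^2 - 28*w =t^2*(3*w - 18) + t*(-24*w^2 + 145*w - 6) + 21*w^3 - 151*w^2 + 146*w + 24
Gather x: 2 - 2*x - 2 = -2*x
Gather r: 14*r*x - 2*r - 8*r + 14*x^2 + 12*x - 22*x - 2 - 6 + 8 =r*(14*x - 10) + 14*x^2 - 10*x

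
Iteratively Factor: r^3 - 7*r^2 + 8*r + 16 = (r - 4)*(r^2 - 3*r - 4) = (r - 4)^2*(r + 1)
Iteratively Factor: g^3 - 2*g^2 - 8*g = (g + 2)*(g^2 - 4*g) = (g - 4)*(g + 2)*(g)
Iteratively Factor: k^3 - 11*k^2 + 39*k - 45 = (k - 3)*(k^2 - 8*k + 15) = (k - 3)^2*(k - 5)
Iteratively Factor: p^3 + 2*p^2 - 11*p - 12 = (p + 4)*(p^2 - 2*p - 3) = (p + 1)*(p + 4)*(p - 3)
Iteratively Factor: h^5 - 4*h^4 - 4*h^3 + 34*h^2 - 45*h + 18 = (h - 3)*(h^4 - h^3 - 7*h^2 + 13*h - 6) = (h - 3)*(h + 3)*(h^3 - 4*h^2 + 5*h - 2) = (h - 3)*(h - 1)*(h + 3)*(h^2 - 3*h + 2) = (h - 3)*(h - 2)*(h - 1)*(h + 3)*(h - 1)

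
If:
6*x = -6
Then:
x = -1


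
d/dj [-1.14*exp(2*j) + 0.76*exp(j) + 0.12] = (0.76 - 2.28*exp(j))*exp(j)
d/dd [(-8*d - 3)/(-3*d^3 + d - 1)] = (24*d^3 - 8*d - (8*d + 3)*(9*d^2 - 1) + 8)/(3*d^3 - d + 1)^2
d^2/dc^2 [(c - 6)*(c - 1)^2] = 6*c - 16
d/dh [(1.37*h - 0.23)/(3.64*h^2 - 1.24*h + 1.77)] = (-4.9868*h^2 + 1.6744*h + 2.1397)/(13.2496*h^4 - 9.0272*h^3 + 14.4232*h^2 - 4.3896*h + 3.1329)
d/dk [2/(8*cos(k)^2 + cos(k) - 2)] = 2*(16*cos(k) + 1)*sin(k)/(8*cos(k)^2 + cos(k) - 2)^2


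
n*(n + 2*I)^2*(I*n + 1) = I*n^4 - 3*n^3 - 4*n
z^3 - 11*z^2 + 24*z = z*(z - 8)*(z - 3)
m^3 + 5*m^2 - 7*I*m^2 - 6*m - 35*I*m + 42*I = (m - 1)*(m + 6)*(m - 7*I)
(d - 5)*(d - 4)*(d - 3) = d^3 - 12*d^2 + 47*d - 60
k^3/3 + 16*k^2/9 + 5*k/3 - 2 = (k/3 + 1)*(k - 2/3)*(k + 3)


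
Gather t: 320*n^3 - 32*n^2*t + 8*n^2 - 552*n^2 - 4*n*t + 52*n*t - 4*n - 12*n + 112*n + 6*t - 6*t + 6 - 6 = 320*n^3 - 544*n^2 + 96*n + t*(-32*n^2 + 48*n)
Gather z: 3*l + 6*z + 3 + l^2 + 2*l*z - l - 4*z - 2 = l^2 + 2*l + z*(2*l + 2) + 1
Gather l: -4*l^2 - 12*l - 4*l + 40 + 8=-4*l^2 - 16*l + 48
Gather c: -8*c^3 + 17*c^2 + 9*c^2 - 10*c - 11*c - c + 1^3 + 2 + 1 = -8*c^3 + 26*c^2 - 22*c + 4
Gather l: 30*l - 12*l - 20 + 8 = 18*l - 12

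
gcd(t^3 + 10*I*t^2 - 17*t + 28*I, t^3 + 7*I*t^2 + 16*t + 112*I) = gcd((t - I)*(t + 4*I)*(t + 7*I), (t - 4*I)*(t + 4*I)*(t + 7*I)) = t^2 + 11*I*t - 28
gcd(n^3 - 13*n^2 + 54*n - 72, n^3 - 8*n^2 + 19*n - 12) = n^2 - 7*n + 12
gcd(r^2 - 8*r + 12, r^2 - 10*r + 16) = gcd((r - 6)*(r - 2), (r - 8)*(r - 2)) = r - 2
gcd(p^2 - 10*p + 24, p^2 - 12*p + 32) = p - 4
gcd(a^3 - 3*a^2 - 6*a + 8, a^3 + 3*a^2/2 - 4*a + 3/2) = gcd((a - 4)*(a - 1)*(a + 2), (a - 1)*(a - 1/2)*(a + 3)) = a - 1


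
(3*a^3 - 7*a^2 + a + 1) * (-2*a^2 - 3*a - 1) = -6*a^5 + 5*a^4 + 16*a^3 + 2*a^2 - 4*a - 1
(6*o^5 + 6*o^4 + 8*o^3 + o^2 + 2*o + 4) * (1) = 6*o^5 + 6*o^4 + 8*o^3 + o^2 + 2*o + 4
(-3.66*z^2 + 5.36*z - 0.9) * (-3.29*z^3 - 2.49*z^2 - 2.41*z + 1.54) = 12.0414*z^5 - 8.521*z^4 - 1.5648*z^3 - 16.313*z^2 + 10.4234*z - 1.386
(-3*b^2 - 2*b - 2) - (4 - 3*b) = -3*b^2 + b - 6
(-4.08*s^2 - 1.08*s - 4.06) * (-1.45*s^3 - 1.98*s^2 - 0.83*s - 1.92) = 5.916*s^5 + 9.6444*s^4 + 11.4118*s^3 + 16.7688*s^2 + 5.4434*s + 7.7952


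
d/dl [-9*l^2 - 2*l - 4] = -18*l - 2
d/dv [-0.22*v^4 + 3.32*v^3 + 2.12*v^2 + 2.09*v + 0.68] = -0.88*v^3 + 9.96*v^2 + 4.24*v + 2.09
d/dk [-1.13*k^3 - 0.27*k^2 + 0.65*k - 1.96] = -3.39*k^2 - 0.54*k + 0.65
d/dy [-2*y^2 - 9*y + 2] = -4*y - 9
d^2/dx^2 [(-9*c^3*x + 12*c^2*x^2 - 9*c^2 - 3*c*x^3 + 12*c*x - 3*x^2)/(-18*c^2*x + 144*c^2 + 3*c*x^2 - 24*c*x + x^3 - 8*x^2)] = 6*(288*c^4 + 144*c^3*x - 2652*c^3 + 7*c^2*x^3 - 144*c^2*x^2 + 18*c^2*x - 336*c^2 - 8*c*x^3 + 3*c*x^2 - 168*c*x + 448*c - x^3)/(216*c^3*x^3 - 5184*c^3*x^2 + 41472*c^3*x - 110592*c^3 + 108*c^2*x^4 - 2592*c^2*x^3 + 20736*c^2*x^2 - 55296*c^2*x + 18*c*x^5 - 432*c*x^4 + 3456*c*x^3 - 9216*c*x^2 + x^6 - 24*x^5 + 192*x^4 - 512*x^3)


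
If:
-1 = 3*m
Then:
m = -1/3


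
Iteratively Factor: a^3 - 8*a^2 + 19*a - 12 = (a - 4)*(a^2 - 4*a + 3) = (a - 4)*(a - 3)*(a - 1)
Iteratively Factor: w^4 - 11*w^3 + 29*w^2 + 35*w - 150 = (w - 5)*(w^3 - 6*w^2 - w + 30) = (w - 5)*(w + 2)*(w^2 - 8*w + 15) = (w - 5)^2*(w + 2)*(w - 3)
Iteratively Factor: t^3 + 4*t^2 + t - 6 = (t + 3)*(t^2 + t - 2) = (t + 2)*(t + 3)*(t - 1)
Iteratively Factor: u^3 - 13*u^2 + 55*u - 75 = (u - 3)*(u^2 - 10*u + 25) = (u - 5)*(u - 3)*(u - 5)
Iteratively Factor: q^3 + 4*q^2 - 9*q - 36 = (q + 4)*(q^2 - 9) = (q - 3)*(q + 4)*(q + 3)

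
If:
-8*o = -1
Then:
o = 1/8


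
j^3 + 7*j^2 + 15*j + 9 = (j + 1)*(j + 3)^2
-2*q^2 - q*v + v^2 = (-2*q + v)*(q + v)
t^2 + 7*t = t*(t + 7)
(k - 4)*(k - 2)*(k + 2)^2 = k^4 - 2*k^3 - 12*k^2 + 8*k + 32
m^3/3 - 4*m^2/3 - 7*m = m*(m/3 + 1)*(m - 7)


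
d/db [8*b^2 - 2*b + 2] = 16*b - 2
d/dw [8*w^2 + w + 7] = 16*w + 1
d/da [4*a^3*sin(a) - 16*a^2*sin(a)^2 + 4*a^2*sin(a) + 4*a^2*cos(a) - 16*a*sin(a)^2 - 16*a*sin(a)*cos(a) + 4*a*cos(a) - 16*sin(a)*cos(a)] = 4*a^3*cos(a) + 8*a^2*sin(a) - 16*a^2*sin(2*a) + 4*a^2*cos(a) + 4*a*sin(a) - 16*a*sin(2*a) + 8*a*cos(a) - 16*a - 8*sqrt(2)*sin(2*a + pi/4) + 4*cos(a) - 8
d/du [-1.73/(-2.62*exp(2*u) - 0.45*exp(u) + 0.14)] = (-9.0652*exp(u) - 0.7785)*exp(u)/(2.62*exp(2*u) + 0.45*exp(u) - 0.14)^2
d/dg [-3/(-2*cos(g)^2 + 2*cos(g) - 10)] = 3*(2*cos(g) - 1)*sin(g)/(2*(sin(g)^2 + cos(g) - 6)^2)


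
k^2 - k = k*(k - 1)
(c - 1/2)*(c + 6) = c^2 + 11*c/2 - 3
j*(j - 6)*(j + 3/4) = j^3 - 21*j^2/4 - 9*j/2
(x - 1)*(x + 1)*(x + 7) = x^3 + 7*x^2 - x - 7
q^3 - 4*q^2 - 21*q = q*(q - 7)*(q + 3)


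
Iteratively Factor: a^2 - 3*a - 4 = (a - 4)*(a + 1)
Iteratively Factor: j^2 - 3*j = (j)*(j - 3)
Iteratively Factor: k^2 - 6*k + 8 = (k - 4)*(k - 2)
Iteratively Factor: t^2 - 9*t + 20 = (t - 4)*(t - 5)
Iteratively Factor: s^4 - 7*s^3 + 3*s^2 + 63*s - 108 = (s - 3)*(s^3 - 4*s^2 - 9*s + 36) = (s - 4)*(s - 3)*(s^2 - 9) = (s - 4)*(s - 3)*(s + 3)*(s - 3)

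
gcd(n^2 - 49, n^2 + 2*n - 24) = 1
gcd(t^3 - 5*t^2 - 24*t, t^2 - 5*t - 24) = t^2 - 5*t - 24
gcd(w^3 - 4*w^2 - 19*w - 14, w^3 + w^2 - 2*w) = w + 2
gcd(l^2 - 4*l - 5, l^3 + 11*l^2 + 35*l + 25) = l + 1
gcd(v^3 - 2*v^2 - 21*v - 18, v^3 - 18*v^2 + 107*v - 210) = v - 6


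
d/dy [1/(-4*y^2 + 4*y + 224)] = (2*y - 1)/(4*(-y^2 + y + 56)^2)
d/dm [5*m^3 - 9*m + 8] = 15*m^2 - 9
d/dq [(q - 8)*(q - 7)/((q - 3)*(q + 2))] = 2*(7*q^2 - 62*q + 73)/(q^4 - 2*q^3 - 11*q^2 + 12*q + 36)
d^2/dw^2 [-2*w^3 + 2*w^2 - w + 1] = 4 - 12*w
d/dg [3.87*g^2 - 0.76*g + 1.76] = 7.74*g - 0.76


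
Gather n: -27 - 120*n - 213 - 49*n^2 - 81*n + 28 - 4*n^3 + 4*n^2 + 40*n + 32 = -4*n^3 - 45*n^2 - 161*n - 180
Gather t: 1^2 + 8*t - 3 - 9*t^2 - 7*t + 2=-9*t^2 + t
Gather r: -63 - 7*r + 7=-7*r - 56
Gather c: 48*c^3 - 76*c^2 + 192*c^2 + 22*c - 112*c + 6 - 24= 48*c^3 + 116*c^2 - 90*c - 18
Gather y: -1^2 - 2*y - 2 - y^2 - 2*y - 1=-y^2 - 4*y - 4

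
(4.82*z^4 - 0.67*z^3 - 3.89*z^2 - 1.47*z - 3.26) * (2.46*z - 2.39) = 11.8572*z^5 - 13.168*z^4 - 7.9681*z^3 + 5.6809*z^2 - 4.5063*z + 7.7914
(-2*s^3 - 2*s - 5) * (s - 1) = -2*s^4 + 2*s^3 - 2*s^2 - 3*s + 5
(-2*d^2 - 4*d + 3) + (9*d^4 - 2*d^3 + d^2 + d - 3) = 9*d^4 - 2*d^3 - d^2 - 3*d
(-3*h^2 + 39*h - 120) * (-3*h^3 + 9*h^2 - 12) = 9*h^5 - 144*h^4 + 711*h^3 - 1044*h^2 - 468*h + 1440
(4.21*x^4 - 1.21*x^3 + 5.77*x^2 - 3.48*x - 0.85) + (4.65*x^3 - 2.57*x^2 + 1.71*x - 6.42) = 4.21*x^4 + 3.44*x^3 + 3.2*x^2 - 1.77*x - 7.27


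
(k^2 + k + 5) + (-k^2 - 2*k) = 5 - k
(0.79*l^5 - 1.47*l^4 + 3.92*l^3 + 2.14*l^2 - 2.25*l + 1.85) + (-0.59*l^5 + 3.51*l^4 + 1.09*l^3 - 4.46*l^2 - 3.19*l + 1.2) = 0.2*l^5 + 2.04*l^4 + 5.01*l^3 - 2.32*l^2 - 5.44*l + 3.05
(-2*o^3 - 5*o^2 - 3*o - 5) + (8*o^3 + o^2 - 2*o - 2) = 6*o^3 - 4*o^2 - 5*o - 7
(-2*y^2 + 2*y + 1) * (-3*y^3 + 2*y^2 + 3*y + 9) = 6*y^5 - 10*y^4 - 5*y^3 - 10*y^2 + 21*y + 9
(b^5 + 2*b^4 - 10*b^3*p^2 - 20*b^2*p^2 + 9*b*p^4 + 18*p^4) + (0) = b^5 + 2*b^4 - 10*b^3*p^2 - 20*b^2*p^2 + 9*b*p^4 + 18*p^4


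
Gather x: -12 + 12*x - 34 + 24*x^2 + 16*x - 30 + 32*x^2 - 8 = 56*x^2 + 28*x - 84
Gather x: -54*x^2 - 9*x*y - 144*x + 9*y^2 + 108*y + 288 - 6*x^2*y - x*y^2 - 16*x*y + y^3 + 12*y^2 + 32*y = x^2*(-6*y - 54) + x*(-y^2 - 25*y - 144) + y^3 + 21*y^2 + 140*y + 288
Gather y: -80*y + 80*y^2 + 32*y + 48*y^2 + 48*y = 128*y^2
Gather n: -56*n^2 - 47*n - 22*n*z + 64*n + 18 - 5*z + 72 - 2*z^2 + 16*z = -56*n^2 + n*(17 - 22*z) - 2*z^2 + 11*z + 90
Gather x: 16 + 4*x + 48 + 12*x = 16*x + 64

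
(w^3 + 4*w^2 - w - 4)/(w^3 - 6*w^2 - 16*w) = (-w^3 - 4*w^2 + w + 4)/(w*(-w^2 + 6*w + 16))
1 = 1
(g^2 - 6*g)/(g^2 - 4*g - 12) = g/(g + 2)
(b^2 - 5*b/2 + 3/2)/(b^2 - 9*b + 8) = (b - 3/2)/(b - 8)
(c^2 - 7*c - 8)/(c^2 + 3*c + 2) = (c - 8)/(c + 2)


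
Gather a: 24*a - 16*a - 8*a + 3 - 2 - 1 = 0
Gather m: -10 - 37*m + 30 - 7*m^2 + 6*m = -7*m^2 - 31*m + 20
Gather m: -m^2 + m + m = -m^2 + 2*m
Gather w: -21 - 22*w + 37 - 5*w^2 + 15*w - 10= -5*w^2 - 7*w + 6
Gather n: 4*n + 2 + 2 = 4*n + 4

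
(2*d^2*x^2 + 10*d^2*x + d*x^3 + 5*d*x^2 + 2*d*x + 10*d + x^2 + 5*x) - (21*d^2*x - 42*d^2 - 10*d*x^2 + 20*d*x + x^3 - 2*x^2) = 2*d^2*x^2 - 11*d^2*x + 42*d^2 + d*x^3 + 15*d*x^2 - 18*d*x + 10*d - x^3 + 3*x^2 + 5*x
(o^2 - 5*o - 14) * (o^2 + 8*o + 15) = o^4 + 3*o^3 - 39*o^2 - 187*o - 210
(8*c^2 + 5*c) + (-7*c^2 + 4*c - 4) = c^2 + 9*c - 4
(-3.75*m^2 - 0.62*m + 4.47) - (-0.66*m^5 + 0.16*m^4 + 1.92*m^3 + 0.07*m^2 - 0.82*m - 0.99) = 0.66*m^5 - 0.16*m^4 - 1.92*m^3 - 3.82*m^2 + 0.2*m + 5.46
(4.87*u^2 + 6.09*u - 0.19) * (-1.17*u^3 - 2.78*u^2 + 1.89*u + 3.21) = -5.6979*u^5 - 20.6639*u^4 - 7.5036*u^3 + 27.671*u^2 + 19.1898*u - 0.6099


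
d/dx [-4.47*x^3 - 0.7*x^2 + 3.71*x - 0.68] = -13.41*x^2 - 1.4*x + 3.71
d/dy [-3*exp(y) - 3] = -3*exp(y)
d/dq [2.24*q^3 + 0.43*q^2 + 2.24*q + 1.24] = 6.72*q^2 + 0.86*q + 2.24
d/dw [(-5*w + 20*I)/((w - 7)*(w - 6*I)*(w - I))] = 5*((w - 7)*(w - 6*I)*(w - 4*I) - (w - 7)*(w - 6*I)*(w - I) + (w - 7)*(w - 4*I)*(w - I) + (w - 6*I)*(w - 4*I)*(w - I))/((w - 7)^2*(w - 6*I)^2*(w - I)^2)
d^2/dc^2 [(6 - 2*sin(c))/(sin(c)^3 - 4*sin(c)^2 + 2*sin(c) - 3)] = 2*(4*sin(c)^7 - 39*sin(c)^6 + 134*sin(c)^5 - 97*sin(c)^4 - 301*sin(c)^3 + 426*sin(c)^2 - 27*sin(c) - 60)/(sin(c)^3 - 4*sin(c)^2 + 2*sin(c) - 3)^3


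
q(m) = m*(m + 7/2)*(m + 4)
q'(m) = m*(m + 7/2) + m*(m + 4) + (m + 7/2)*(m + 4)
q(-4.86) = -5.68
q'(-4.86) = 11.96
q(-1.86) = -6.53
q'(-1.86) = -3.52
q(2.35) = 87.30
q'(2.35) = 65.82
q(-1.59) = -7.32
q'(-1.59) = -2.27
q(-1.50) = -7.50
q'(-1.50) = -1.75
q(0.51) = 9.22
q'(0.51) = 22.43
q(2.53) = 99.62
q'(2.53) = 71.15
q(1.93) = 62.15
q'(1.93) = 54.12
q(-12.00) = -816.00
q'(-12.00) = 266.00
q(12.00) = 2976.00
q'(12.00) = 626.00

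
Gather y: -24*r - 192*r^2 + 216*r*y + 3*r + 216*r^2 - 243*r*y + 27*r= 24*r^2 - 27*r*y + 6*r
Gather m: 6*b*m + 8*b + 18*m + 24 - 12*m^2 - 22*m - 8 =8*b - 12*m^2 + m*(6*b - 4) + 16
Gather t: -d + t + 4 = -d + t + 4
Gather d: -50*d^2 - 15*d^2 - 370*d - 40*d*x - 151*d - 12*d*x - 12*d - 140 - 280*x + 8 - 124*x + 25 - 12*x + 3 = -65*d^2 + d*(-52*x - 533) - 416*x - 104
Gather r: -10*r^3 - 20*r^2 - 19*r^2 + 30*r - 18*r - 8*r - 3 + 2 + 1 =-10*r^3 - 39*r^2 + 4*r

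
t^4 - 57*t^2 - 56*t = t*(t - 8)*(t + 1)*(t + 7)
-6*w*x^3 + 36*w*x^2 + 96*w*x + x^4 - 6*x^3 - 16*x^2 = x*(-6*w + x)*(x - 8)*(x + 2)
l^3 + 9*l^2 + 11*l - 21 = (l - 1)*(l + 3)*(l + 7)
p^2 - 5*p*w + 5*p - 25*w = (p + 5)*(p - 5*w)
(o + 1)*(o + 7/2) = o^2 + 9*o/2 + 7/2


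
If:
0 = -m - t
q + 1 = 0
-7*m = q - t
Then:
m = 1/8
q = -1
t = -1/8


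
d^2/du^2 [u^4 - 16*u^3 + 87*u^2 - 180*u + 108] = 12*u^2 - 96*u + 174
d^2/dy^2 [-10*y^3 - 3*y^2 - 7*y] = -60*y - 6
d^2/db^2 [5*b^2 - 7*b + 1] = 10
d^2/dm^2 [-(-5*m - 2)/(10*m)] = 2/(5*m^3)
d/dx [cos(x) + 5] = -sin(x)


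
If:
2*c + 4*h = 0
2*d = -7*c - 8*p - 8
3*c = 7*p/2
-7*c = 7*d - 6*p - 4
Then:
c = -448/653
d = 492/653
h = 224/653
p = -384/653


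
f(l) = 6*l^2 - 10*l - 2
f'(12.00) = 134.00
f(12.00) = 742.00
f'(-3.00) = -46.00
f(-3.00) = 82.00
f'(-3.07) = -46.84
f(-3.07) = 85.25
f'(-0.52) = -16.24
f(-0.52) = 4.82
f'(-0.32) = -13.84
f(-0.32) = 1.81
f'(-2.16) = -35.92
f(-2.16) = 47.59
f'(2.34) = 18.08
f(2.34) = 7.45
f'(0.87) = 0.44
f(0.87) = -6.16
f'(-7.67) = -102.04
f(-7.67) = 427.67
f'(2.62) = 21.44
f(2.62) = 12.99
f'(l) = 12*l - 10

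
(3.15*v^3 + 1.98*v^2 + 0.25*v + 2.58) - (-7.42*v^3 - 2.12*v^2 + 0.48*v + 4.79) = 10.57*v^3 + 4.1*v^2 - 0.23*v - 2.21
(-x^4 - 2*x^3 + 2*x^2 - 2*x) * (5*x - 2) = -5*x^5 - 8*x^4 + 14*x^3 - 14*x^2 + 4*x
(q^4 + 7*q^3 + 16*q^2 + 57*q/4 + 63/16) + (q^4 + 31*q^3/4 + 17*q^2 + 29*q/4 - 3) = 2*q^4 + 59*q^3/4 + 33*q^2 + 43*q/2 + 15/16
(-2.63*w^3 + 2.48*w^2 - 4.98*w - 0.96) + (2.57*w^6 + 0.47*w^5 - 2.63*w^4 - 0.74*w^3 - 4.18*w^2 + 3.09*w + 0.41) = 2.57*w^6 + 0.47*w^5 - 2.63*w^4 - 3.37*w^3 - 1.7*w^2 - 1.89*w - 0.55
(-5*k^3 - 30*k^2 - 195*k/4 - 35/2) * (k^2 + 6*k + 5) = -5*k^5 - 60*k^4 - 1015*k^3/4 - 460*k^2 - 1395*k/4 - 175/2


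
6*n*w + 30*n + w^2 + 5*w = (6*n + w)*(w + 5)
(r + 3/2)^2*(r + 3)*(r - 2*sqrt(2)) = r^4 - 2*sqrt(2)*r^3 + 6*r^3 - 12*sqrt(2)*r^2 + 45*r^2/4 - 45*sqrt(2)*r/2 + 27*r/4 - 27*sqrt(2)/2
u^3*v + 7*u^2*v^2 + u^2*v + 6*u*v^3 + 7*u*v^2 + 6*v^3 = (u + v)*(u + 6*v)*(u*v + v)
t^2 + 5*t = t*(t + 5)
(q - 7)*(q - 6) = q^2 - 13*q + 42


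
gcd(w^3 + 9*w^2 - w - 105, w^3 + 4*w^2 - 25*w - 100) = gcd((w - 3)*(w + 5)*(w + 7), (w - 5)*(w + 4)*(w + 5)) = w + 5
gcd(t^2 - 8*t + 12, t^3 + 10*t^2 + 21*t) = 1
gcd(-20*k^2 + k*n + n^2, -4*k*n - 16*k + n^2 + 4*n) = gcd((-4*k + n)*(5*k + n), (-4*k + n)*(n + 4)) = 4*k - n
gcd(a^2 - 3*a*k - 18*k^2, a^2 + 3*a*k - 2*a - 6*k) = a + 3*k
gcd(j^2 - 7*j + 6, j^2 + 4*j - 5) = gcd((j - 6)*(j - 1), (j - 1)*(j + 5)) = j - 1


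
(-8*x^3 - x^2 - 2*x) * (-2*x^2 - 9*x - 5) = 16*x^5 + 74*x^4 + 53*x^3 + 23*x^2 + 10*x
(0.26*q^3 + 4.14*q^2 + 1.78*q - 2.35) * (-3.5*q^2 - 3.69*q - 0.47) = -0.91*q^5 - 15.4494*q^4 - 21.6288*q^3 - 0.289000000000001*q^2 + 7.8349*q + 1.1045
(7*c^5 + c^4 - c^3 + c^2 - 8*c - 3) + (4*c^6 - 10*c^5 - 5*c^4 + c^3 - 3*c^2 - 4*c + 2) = 4*c^6 - 3*c^5 - 4*c^4 - 2*c^2 - 12*c - 1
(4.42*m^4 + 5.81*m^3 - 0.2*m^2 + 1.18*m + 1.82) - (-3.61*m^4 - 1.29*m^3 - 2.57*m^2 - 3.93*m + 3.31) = 8.03*m^4 + 7.1*m^3 + 2.37*m^2 + 5.11*m - 1.49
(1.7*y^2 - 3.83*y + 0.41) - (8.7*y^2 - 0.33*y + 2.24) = -7.0*y^2 - 3.5*y - 1.83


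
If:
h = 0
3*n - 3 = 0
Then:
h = 0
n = 1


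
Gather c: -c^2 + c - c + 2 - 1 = 1 - c^2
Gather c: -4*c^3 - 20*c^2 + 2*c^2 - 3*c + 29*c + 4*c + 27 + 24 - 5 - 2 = -4*c^3 - 18*c^2 + 30*c + 44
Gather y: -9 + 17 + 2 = 10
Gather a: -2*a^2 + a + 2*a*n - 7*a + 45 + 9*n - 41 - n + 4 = -2*a^2 + a*(2*n - 6) + 8*n + 8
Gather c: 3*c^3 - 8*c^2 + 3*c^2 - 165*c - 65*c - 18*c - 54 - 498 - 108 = 3*c^3 - 5*c^2 - 248*c - 660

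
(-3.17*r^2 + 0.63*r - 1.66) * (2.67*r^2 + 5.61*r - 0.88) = -8.4639*r^4 - 16.1016*r^3 + 1.8917*r^2 - 9.867*r + 1.4608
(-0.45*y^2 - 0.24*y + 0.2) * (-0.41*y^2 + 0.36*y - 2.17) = 0.1845*y^4 - 0.0636*y^3 + 0.8081*y^2 + 0.5928*y - 0.434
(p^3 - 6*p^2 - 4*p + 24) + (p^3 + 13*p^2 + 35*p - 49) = 2*p^3 + 7*p^2 + 31*p - 25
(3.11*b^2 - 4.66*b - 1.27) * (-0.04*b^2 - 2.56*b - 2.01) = -0.1244*b^4 - 7.7752*b^3 + 5.7293*b^2 + 12.6178*b + 2.5527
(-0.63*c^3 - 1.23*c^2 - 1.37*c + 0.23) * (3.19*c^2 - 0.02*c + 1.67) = -2.0097*c^5 - 3.9111*c^4 - 5.3978*c^3 - 1.293*c^2 - 2.2925*c + 0.3841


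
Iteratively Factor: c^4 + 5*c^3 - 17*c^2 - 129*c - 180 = (c + 3)*(c^3 + 2*c^2 - 23*c - 60) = (c + 3)*(c + 4)*(c^2 - 2*c - 15) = (c - 5)*(c + 3)*(c + 4)*(c + 3)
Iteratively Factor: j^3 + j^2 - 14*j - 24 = (j + 3)*(j^2 - 2*j - 8) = (j - 4)*(j + 3)*(j + 2)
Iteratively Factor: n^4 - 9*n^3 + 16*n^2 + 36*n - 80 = (n - 5)*(n^3 - 4*n^2 - 4*n + 16) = (n - 5)*(n - 4)*(n^2 - 4) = (n - 5)*(n - 4)*(n - 2)*(n + 2)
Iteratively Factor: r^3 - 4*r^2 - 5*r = (r + 1)*(r^2 - 5*r) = r*(r + 1)*(r - 5)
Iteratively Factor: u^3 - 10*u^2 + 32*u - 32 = (u - 4)*(u^2 - 6*u + 8) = (u - 4)*(u - 2)*(u - 4)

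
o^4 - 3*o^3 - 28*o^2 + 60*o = o*(o - 6)*(o - 2)*(o + 5)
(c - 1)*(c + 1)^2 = c^3 + c^2 - c - 1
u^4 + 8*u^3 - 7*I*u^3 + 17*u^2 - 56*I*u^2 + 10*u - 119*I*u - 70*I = (u + 1)*(u + 2)*(u + 5)*(u - 7*I)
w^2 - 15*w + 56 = (w - 8)*(w - 7)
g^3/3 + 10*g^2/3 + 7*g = g*(g/3 + 1)*(g + 7)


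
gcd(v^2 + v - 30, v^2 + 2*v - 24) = v + 6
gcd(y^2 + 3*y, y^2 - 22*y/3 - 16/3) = 1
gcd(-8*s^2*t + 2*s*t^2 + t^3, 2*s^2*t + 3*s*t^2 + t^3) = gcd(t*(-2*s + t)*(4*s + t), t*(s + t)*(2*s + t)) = t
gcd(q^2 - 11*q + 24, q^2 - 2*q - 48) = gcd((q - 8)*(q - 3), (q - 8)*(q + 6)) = q - 8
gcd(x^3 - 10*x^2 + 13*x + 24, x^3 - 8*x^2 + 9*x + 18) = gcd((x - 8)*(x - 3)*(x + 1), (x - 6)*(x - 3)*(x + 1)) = x^2 - 2*x - 3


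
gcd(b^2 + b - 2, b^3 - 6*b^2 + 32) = b + 2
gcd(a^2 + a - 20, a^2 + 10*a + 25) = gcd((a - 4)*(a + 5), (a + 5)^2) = a + 5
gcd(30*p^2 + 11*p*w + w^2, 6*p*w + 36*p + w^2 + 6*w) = 6*p + w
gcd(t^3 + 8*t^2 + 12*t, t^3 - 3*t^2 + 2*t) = t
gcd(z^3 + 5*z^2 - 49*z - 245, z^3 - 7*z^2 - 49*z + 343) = z^2 - 49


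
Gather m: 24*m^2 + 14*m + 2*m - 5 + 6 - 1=24*m^2 + 16*m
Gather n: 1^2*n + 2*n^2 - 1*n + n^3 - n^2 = n^3 + n^2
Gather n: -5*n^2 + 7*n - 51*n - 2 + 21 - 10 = -5*n^2 - 44*n + 9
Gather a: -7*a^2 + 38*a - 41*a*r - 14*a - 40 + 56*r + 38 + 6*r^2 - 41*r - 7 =-7*a^2 + a*(24 - 41*r) + 6*r^2 + 15*r - 9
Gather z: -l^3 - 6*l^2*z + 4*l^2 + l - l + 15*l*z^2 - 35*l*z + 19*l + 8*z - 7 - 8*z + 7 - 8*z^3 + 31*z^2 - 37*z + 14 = -l^3 + 4*l^2 + 19*l - 8*z^3 + z^2*(15*l + 31) + z*(-6*l^2 - 35*l - 37) + 14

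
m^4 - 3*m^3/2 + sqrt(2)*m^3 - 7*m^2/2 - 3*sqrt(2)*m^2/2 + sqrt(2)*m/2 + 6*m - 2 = (m - 1)*(m - 1/2)*(m - sqrt(2))*(m + 2*sqrt(2))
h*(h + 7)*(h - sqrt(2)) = h^3 - sqrt(2)*h^2 + 7*h^2 - 7*sqrt(2)*h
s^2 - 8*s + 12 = (s - 6)*(s - 2)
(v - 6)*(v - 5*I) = v^2 - 6*v - 5*I*v + 30*I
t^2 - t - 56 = (t - 8)*(t + 7)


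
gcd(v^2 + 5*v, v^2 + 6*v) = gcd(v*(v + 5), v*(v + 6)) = v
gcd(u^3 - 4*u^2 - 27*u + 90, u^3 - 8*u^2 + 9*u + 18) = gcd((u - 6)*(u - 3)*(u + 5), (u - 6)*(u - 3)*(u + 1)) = u^2 - 9*u + 18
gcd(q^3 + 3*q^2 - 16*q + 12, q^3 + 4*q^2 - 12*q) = q^2 + 4*q - 12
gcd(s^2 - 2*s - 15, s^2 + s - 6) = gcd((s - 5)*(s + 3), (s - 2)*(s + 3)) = s + 3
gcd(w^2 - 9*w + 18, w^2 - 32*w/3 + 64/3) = 1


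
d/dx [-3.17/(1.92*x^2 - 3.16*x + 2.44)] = (12.1728*x - 10.0172)/(1.92*x^2 - 3.16*x + 2.44)^2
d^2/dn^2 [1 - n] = 0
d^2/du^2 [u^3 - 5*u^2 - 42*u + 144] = 6*u - 10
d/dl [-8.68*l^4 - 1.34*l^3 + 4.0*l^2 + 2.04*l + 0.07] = -34.72*l^3 - 4.02*l^2 + 8.0*l + 2.04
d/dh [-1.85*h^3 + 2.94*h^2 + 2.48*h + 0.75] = -5.55*h^2 + 5.88*h + 2.48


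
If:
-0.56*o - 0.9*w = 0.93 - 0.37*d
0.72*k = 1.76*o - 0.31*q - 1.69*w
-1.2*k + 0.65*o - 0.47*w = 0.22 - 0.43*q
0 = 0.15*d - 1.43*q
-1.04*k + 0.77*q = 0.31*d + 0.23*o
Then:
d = 1.28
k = -0.21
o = -0.34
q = 0.13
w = -0.29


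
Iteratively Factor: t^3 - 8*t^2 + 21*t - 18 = (t - 2)*(t^2 - 6*t + 9) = (t - 3)*(t - 2)*(t - 3)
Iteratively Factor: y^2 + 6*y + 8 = (y + 4)*(y + 2)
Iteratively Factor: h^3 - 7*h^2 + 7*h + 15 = (h - 3)*(h^2 - 4*h - 5) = (h - 3)*(h + 1)*(h - 5)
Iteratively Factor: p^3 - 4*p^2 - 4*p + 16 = (p - 2)*(p^2 - 2*p - 8) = (p - 2)*(p + 2)*(p - 4)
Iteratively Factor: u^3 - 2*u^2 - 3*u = (u + 1)*(u^2 - 3*u) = u*(u + 1)*(u - 3)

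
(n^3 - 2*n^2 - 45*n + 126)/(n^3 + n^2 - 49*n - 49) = (n^2 - 9*n + 18)/(n^2 - 6*n - 7)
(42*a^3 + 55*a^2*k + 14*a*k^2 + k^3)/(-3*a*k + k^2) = (-42*a^3 - 55*a^2*k - 14*a*k^2 - k^3)/(k*(3*a - k))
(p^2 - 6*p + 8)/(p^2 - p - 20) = (-p^2 + 6*p - 8)/(-p^2 + p + 20)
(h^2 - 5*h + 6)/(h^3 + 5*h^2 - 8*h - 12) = (h - 3)/(h^2 + 7*h + 6)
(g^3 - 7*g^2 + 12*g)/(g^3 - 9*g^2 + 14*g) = (g^2 - 7*g + 12)/(g^2 - 9*g + 14)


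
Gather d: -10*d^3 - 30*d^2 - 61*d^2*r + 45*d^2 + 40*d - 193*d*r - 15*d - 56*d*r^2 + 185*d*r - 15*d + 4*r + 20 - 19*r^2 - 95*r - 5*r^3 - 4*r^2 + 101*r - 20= -10*d^3 + d^2*(15 - 61*r) + d*(-56*r^2 - 8*r + 10) - 5*r^3 - 23*r^2 + 10*r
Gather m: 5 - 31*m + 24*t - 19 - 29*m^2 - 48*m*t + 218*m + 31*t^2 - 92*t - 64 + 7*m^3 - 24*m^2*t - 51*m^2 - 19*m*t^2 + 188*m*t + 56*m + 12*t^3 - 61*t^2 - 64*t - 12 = 7*m^3 + m^2*(-24*t - 80) + m*(-19*t^2 + 140*t + 243) + 12*t^3 - 30*t^2 - 132*t - 90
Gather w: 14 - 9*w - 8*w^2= -8*w^2 - 9*w + 14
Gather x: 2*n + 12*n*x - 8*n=12*n*x - 6*n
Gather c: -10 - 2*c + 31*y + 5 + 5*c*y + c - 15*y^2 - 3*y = c*(5*y - 1) - 15*y^2 + 28*y - 5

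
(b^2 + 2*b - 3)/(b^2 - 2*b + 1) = (b + 3)/(b - 1)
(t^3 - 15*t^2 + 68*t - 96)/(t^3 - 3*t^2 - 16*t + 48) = (t - 8)/(t + 4)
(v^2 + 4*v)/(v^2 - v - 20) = v/(v - 5)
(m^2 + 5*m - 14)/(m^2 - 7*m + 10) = (m + 7)/(m - 5)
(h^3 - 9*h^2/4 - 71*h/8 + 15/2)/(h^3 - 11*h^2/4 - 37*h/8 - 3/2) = (8*h^2 + 14*h - 15)/(8*h^2 + 10*h + 3)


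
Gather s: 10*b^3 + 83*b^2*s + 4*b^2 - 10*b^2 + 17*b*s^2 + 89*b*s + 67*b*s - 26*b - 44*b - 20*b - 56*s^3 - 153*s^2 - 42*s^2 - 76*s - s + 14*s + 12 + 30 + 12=10*b^3 - 6*b^2 - 90*b - 56*s^3 + s^2*(17*b - 195) + s*(83*b^2 + 156*b - 63) + 54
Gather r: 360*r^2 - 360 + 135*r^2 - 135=495*r^2 - 495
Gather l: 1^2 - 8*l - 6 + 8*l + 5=0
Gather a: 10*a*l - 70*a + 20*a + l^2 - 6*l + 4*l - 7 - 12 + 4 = a*(10*l - 50) + l^2 - 2*l - 15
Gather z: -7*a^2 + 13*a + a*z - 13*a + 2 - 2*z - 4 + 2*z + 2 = -7*a^2 + a*z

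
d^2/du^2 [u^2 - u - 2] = 2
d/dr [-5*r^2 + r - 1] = 1 - 10*r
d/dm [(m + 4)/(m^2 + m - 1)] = (m^2 + m - (m + 4)*(2*m + 1) - 1)/(m^2 + m - 1)^2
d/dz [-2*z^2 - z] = -4*z - 1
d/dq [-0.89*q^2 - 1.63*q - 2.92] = -1.78*q - 1.63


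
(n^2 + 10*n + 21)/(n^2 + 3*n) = (n + 7)/n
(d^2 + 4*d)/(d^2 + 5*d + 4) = d/(d + 1)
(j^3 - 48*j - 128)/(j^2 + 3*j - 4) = (j^2 - 4*j - 32)/(j - 1)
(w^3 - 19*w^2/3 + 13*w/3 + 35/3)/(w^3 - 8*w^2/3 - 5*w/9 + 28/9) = 3*(w - 5)/(3*w - 4)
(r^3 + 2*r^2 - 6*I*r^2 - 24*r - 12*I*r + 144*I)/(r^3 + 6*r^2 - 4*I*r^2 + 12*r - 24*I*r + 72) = (r - 4)/(r + 2*I)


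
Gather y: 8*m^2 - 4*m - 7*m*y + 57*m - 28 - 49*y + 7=8*m^2 + 53*m + y*(-7*m - 49) - 21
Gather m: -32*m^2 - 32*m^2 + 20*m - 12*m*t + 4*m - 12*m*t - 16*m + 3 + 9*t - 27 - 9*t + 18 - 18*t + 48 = -64*m^2 + m*(8 - 24*t) - 18*t + 42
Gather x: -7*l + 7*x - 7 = -7*l + 7*x - 7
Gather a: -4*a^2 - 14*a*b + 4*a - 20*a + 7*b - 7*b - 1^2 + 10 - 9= -4*a^2 + a*(-14*b - 16)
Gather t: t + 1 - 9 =t - 8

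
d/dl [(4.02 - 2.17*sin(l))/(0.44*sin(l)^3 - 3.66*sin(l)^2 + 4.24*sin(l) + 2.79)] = (1.9096*sin(l)^3 - 13.2486*sin(l)^2 + 29.4264*sin(l) - 23.0991)*cos(l)/(0.1936*sin(l)^6 - 3.2208*sin(l)^5 + 17.1268*sin(l)^4 - 28.5816*sin(l)^3 - 2.4452*sin(l)^2 + 23.6592*sin(l) + 7.7841)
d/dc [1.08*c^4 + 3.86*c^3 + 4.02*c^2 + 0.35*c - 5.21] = 4.32*c^3 + 11.58*c^2 + 8.04*c + 0.35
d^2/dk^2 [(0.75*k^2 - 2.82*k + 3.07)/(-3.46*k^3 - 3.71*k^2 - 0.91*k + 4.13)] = (-17.9574*k^6 + 202.559472*k^5 - 209.669772*k^4 - 715.641122*k^3 + 103.084548*k^2 - 66.152562*k - 103.551994)/(41.421736*k^9 + 133.243908*k^8 + 175.553826*k^7 - 27.175477*k^6 - 271.919277*k^5 - 239.342754*k^4 + 94.144435*k^3 + 179.583138*k^2 + 46.565337*k - 70.444997)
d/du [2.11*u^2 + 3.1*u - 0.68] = 4.22*u + 3.1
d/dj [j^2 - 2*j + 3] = 2*j - 2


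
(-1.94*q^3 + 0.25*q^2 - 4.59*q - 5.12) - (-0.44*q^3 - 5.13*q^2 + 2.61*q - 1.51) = -1.5*q^3 + 5.38*q^2 - 7.2*q - 3.61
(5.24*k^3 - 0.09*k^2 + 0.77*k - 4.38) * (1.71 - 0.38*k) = -1.9912*k^4 + 8.9946*k^3 - 0.4465*k^2 + 2.9811*k - 7.4898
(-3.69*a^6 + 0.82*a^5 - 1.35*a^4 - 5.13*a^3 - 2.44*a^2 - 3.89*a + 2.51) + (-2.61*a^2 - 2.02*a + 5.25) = -3.69*a^6 + 0.82*a^5 - 1.35*a^4 - 5.13*a^3 - 5.05*a^2 - 5.91*a + 7.76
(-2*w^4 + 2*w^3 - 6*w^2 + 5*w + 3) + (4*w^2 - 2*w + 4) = -2*w^4 + 2*w^3 - 2*w^2 + 3*w + 7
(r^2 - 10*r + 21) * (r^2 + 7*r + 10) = r^4 - 3*r^3 - 39*r^2 + 47*r + 210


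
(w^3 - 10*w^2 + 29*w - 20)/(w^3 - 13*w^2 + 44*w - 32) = (w - 5)/(w - 8)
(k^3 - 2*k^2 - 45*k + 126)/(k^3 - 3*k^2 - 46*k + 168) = (k - 3)/(k - 4)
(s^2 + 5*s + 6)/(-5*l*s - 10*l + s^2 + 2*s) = (s + 3)/(-5*l + s)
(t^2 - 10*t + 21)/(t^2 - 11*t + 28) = (t - 3)/(t - 4)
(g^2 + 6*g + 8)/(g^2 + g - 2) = (g + 4)/(g - 1)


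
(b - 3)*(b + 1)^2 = b^3 - b^2 - 5*b - 3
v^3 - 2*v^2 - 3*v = v*(v - 3)*(v + 1)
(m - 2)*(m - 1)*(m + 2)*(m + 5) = m^4 + 4*m^3 - 9*m^2 - 16*m + 20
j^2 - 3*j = j*(j - 3)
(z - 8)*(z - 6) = z^2 - 14*z + 48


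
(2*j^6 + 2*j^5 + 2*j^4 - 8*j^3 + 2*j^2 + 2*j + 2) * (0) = 0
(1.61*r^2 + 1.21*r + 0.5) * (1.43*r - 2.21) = 2.3023*r^3 - 1.8278*r^2 - 1.9591*r - 1.105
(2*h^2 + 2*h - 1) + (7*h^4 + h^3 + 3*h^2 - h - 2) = 7*h^4 + h^3 + 5*h^2 + h - 3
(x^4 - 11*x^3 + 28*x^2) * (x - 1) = x^5 - 12*x^4 + 39*x^3 - 28*x^2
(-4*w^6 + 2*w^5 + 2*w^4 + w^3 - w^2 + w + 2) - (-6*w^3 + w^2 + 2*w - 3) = -4*w^6 + 2*w^5 + 2*w^4 + 7*w^3 - 2*w^2 - w + 5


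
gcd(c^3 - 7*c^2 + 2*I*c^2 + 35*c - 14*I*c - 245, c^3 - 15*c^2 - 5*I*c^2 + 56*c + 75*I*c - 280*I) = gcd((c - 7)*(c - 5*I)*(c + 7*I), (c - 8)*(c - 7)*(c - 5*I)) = c^2 + c*(-7 - 5*I) + 35*I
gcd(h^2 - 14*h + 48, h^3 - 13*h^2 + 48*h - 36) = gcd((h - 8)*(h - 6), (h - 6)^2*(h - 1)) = h - 6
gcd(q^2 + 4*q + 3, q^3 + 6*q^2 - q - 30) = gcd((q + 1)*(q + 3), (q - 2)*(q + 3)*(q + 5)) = q + 3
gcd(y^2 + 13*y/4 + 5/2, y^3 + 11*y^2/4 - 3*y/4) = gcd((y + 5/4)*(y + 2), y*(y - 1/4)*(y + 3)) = 1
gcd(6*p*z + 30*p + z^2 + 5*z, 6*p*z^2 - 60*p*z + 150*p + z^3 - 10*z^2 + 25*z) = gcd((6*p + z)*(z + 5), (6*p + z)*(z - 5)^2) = 6*p + z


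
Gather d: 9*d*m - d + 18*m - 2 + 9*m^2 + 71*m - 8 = d*(9*m - 1) + 9*m^2 + 89*m - 10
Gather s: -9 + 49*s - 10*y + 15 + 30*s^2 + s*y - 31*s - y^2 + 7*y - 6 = 30*s^2 + s*(y + 18) - y^2 - 3*y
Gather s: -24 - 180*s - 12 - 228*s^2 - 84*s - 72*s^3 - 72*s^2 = -72*s^3 - 300*s^2 - 264*s - 36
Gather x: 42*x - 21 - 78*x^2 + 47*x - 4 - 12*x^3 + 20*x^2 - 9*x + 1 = -12*x^3 - 58*x^2 + 80*x - 24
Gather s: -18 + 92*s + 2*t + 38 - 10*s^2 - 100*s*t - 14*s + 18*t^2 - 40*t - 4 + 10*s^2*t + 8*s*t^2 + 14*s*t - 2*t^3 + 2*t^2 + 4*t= s^2*(10*t - 10) + s*(8*t^2 - 86*t + 78) - 2*t^3 + 20*t^2 - 34*t + 16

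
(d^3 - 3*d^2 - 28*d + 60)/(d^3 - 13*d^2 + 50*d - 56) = (d^2 - d - 30)/(d^2 - 11*d + 28)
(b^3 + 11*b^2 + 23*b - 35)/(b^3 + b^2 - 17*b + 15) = (b + 7)/(b - 3)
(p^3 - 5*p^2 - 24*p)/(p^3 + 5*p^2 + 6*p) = (p - 8)/(p + 2)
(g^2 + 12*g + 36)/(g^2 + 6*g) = (g + 6)/g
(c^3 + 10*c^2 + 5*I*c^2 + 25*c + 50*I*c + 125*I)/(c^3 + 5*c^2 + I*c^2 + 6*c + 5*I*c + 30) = (c^2 + 5*c*(1 + I) + 25*I)/(c^2 + I*c + 6)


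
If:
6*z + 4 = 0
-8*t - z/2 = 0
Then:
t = 1/24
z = -2/3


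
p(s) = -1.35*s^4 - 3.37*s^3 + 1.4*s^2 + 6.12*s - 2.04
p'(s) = -5.4*s^3 - 10.11*s^2 + 2.8*s + 6.12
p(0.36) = 0.16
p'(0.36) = 5.57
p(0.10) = -1.42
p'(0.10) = 6.29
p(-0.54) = -4.52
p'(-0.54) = 2.51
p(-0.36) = -3.93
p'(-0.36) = 4.05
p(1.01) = 0.69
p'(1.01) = -6.93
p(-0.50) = -4.41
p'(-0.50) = 2.87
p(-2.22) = -4.65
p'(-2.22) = 9.16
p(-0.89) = -4.85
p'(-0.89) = -0.57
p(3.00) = -171.42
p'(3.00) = -222.27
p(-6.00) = -1010.04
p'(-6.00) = 791.76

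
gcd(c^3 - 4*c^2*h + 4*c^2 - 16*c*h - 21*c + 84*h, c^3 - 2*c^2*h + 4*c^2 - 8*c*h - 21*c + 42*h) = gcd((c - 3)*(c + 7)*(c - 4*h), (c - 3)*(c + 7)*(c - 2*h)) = c^2 + 4*c - 21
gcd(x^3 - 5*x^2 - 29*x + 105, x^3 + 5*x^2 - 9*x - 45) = x^2 + 2*x - 15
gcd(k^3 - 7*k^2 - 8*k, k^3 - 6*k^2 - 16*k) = k^2 - 8*k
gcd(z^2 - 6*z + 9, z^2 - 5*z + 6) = z - 3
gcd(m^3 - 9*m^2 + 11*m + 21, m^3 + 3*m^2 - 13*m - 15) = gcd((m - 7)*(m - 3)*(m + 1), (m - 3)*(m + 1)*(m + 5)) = m^2 - 2*m - 3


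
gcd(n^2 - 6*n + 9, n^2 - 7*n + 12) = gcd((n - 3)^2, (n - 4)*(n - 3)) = n - 3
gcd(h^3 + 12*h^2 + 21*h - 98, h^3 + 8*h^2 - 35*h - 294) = h^2 + 14*h + 49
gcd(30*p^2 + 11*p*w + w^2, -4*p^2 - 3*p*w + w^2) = 1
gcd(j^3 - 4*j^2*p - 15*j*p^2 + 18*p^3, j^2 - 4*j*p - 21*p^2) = j + 3*p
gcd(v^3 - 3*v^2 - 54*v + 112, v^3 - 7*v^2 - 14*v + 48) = v^2 - 10*v + 16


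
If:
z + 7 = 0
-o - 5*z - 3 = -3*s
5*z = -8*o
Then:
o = 35/8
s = -221/24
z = -7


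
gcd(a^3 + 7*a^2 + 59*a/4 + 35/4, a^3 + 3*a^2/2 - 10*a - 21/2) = a^2 + 9*a/2 + 7/2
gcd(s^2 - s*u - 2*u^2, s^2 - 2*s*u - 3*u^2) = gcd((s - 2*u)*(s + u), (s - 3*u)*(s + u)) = s + u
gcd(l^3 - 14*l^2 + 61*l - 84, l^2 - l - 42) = l - 7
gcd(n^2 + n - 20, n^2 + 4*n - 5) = n + 5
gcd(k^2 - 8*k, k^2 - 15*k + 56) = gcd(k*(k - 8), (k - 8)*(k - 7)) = k - 8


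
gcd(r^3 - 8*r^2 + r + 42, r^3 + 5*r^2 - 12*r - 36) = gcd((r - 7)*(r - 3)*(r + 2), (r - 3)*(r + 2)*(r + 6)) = r^2 - r - 6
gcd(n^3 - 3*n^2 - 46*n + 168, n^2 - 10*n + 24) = n^2 - 10*n + 24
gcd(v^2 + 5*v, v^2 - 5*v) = v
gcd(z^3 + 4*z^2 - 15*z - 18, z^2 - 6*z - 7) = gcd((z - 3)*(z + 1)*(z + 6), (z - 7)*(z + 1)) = z + 1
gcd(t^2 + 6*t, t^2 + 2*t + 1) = 1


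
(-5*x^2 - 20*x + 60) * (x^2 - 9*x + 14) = -5*x^4 + 25*x^3 + 170*x^2 - 820*x + 840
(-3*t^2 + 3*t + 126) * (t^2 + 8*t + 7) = -3*t^4 - 21*t^3 + 129*t^2 + 1029*t + 882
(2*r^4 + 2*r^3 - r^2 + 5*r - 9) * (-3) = -6*r^4 - 6*r^3 + 3*r^2 - 15*r + 27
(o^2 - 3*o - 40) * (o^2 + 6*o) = o^4 + 3*o^3 - 58*o^2 - 240*o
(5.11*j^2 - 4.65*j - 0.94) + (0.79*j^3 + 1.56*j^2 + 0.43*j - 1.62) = 0.79*j^3 + 6.67*j^2 - 4.22*j - 2.56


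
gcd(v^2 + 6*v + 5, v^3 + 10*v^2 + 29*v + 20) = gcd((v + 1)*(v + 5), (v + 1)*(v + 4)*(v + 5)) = v^2 + 6*v + 5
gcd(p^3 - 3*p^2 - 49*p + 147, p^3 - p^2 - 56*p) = p + 7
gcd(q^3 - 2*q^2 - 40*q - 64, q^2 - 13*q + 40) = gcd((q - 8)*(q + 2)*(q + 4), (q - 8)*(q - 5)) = q - 8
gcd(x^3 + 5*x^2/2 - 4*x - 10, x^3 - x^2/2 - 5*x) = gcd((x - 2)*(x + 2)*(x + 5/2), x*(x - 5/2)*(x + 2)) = x + 2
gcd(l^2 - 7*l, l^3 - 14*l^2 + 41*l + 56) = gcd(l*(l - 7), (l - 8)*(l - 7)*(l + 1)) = l - 7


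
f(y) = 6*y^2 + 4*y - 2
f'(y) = 12*y + 4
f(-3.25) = 48.38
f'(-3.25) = -35.00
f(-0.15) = -2.46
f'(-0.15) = 2.20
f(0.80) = 5.04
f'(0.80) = 13.60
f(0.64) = 3.02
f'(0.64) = 11.68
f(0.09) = -1.59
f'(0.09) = 5.08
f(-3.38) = 53.03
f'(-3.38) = -36.56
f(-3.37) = 52.66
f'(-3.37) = -36.44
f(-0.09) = -2.31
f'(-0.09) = 2.92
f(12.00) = 910.00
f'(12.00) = 148.00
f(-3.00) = 40.00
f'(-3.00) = -32.00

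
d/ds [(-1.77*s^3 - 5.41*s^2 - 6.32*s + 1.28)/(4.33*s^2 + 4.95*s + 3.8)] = (-7.6641*s^4 - 17.523*s^3 - 19.5919*s^2 - 52.2008*s - 30.352)/(18.7489*s^4 + 42.867*s^3 + 57.4105*s^2 + 37.62*s + 14.44)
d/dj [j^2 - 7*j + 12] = 2*j - 7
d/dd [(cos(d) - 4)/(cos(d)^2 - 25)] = (cos(d)^2 - 8*cos(d) + 25)*sin(d)/(cos(d)^2 - 25)^2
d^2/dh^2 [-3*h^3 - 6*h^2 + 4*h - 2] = -18*h - 12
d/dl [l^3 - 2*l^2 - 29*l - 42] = 3*l^2 - 4*l - 29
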